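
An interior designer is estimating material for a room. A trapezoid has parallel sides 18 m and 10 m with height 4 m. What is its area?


Shape: trapezoid
Parallel sides a = 18 m, b = 10 m; Height h = 4 m
Formula: A = (a + b) * h / 2
a + b = 18 + 10 = 28
A = 28 * 4 / 2
A = 112 / 2
A = 56
56 m^2


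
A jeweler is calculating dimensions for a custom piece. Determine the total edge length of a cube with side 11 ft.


Shape: cube
Side s = 11 ft
A cube has 12 edges, all equal.
Formula: total edge length = 12 * s
Total = 12 * 11
Total = 132
132 ft


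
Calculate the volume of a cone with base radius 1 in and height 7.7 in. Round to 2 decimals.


Shape: cone
Radius r = 1 in, Height h = 7.7 in
Formula: V = (1/3) * pi * r^2 * h
r^2 = 1
pi * r^2 * h = pi * 1 * 7.7 = 7.7 * pi
V = 7.7 * pi / 3
V = 8.06
8.06 in^3


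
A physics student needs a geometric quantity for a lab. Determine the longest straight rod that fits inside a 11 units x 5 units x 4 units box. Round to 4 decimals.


Shape: rectangular box (space diagonal)
l = 11 units, w = 5 units, h = 4 units
Visualize: the diagonal of the base, then a right triangle with that diagonal and the height.
Formula: d = sqrt(l^2 + w^2 + h^2)
l^2 + w^2 + h^2 = 121 + 25 + 16 = 162
d = sqrt(162)
d = 12.7279
12.7279 units


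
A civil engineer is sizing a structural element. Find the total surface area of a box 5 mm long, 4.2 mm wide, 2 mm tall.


Shape: rectangular prism
l = 5 mm, w = 4.2 mm, h = 2 mm
Formula: SA = 2(lw + lh + wh)
lw = 21, lh = 10, wh = 8.4
lw + lh + wh = 39.4
SA = 2 * 39.4
SA = 78.8
78.8 mm^2


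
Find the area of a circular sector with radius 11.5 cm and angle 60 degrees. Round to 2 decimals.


Shape: circular sector
Radius r = 11.5 cm, Angle = 60 degrees
Formula: A = (angle/360) * pi * r^2
r^2 = 132.25
Fraction of circle = 60/360
A = (60/360) * pi * 132.25
A = 22.041667 * pi
A = 69.25
69.25 cm^2


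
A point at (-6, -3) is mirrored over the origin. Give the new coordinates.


Transformation: reflection
Original point: (-6, -3)
Rule for reflection through the origin: (x, y) -> (-x, -y)
Apply: (-6, -3) -> (6, 3)
(6, 3)


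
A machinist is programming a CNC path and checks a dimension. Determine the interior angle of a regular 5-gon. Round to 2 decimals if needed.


Shape: regular pentagon (5 sides)
Formula: interior angle = (n - 2) * 180 / n
(n - 2) = 3
(n - 2) * 180 = 540
angle = 540 / 5
angle = 108
108 degrees


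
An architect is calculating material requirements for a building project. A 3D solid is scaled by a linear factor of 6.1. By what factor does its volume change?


Linear scale factor k = 6.1
Rule: under a linear scaling by k, volumes scale by k^3.
k^3 = 6.1 * 6.1 * 6.1
k^3 = 37.21 * 6.1
k^3 = 226.981
Volume scales by a factor of 226.981.
226.981 (dimensionless)


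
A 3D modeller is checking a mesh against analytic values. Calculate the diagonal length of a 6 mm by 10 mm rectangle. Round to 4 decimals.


Shape: rectangle (diagonal via Pythagoras)
Sides: 6 mm and 10 mm
Formula: d = sqrt(l^2 + w^2)
l^2 = 36, w^2 = 100
l^2 + w^2 = 136
d = sqrt(136)
d = 11.6619
11.6619 mm


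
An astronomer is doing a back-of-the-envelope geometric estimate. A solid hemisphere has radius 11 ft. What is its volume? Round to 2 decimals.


Shape: hemisphere (half of a sphere)
Radius r = 11 ft
Formula: V = (1/2) * (4/3) * pi * r^3 = (2/3) * pi * r^3
r^3 = 1331
(2/3) * 1331 = 887.333333
V = 887.333333 * pi
V = 2787.64
2787.64 ft^3


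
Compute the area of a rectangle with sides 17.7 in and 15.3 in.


Shape: rectangle
Length l = 17.7 in, Width w = 15.3 in
Formula: A = l * w
A = 17.7 * 15.3
A = 270.81
270.81 in^2


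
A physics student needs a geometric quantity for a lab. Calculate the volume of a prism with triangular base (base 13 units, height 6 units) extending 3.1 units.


Shape: triangular prism
Triangle base = 13 units, triangle height = 6 units, prism length L = 3.1 units
Formula: V = (1/2 * b * h_tri) * L
Cross-section area = 0.5 * 13 * 6 = 39
V = 39 * 3.1
V = 120.9
120.9 units^3


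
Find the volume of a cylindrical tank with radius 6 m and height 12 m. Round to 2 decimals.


Shape: cylinder
Radius r = 6 m, Height h = 12 m
Formula: V = pi * r^2 * h
r^2 = 36
V = pi * 36 * 12
V = 432 * pi
V = 1357.17
1357.17 m^3


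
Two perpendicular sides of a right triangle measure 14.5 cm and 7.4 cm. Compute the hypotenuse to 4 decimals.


Shape: right triangle
Legs a = 14.5 cm, b = 7.4 cm
Formula: c = sqrt(a^2 + b^2)
a^2 = 210.25, b^2 = 54.76
a^2 + b^2 = 265.01
c = sqrt(265.01)
c = 16.2791
16.2791 cm


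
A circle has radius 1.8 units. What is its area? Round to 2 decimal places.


Shape: circle
Radius r = 1.8 units
Formula: A = pi * r^2
r^2 = 1.8^2 = 3.24
A = pi * 3.24
A = 10.18
10.18 units^2


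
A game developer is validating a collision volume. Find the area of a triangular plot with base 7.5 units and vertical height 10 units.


Shape: triangle
Base b = 7.5 units, Height h = 10 units
Formula: A = (1/2) * b * h
A = 0.5 * 7.5 * 10
A = 0.5 * 75
A = 37.5
37.5 units^2


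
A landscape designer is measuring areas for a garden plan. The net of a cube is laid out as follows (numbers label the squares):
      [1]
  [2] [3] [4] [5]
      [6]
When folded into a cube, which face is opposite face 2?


Net: cross layout. Take square 3 as the base (bottom).
Fold the four squares in the horizontal row up around 3: 2 -> left, 4 -> right, 5 wraps to the top.
Fold 1 and 6 up from 3: 1 -> back, 6 -> front.
Opposite pairs are therefore: (1, 6), (2, 4), (3, 5).
Face 2 is opposite face 4.
face 4


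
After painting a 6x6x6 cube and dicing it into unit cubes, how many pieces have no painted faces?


Large cube: 6 x 6 x 6, cut into unit cubes.
n = 6, so n - 2 = 4
Unpainted cubes form the interior (n - 2)^3 block.
(n - 2)^3 = 4^3 = 64
64 unit cubes


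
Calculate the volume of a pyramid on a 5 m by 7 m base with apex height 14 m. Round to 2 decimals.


Shape: rectangular pyramid
Base: 5 m x 7 m, Height h = 14 m
Formula: V = (1/3) * base_area * h
base_area = 5 * 7 = 35
base_area * h = 35 * 14 = 490
V = 490 / 3
V = 163.33
163.33 m^3


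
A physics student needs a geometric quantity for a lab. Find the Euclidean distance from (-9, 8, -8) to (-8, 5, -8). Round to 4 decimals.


3D distance between two points
P1 = (-9, 8, -8), P2 = (-8, 5, -8)
Formula: d = sqrt((x2-x1)^2 + (y2-y1)^2 + (z2-z1)^2)
dx = -8 - -9 = 1
dy = 5 - 8 = -3
dz = -8 - -8 = 0
dx^2 + dy^2 + dz^2 = 1 + 9 + 0 = 10
d = sqrt(10)
d = 3.1623
3.1623 units


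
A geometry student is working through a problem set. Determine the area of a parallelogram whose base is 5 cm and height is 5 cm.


Shape: parallelogram
Base b = 5 cm, Height h = 5 cm
Formula: A = b * h
A = 5 * 5
A = 25
25 cm^2


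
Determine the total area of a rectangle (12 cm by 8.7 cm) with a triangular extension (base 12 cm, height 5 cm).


Composite shape: rectangle + triangle
Rectangle area = 12 * 8.7 = 104.4
Triangle area = 0.5 * 12 * 5 = 30
Total = 104.4 + 30
Total = 134.4
134.4 cm^2


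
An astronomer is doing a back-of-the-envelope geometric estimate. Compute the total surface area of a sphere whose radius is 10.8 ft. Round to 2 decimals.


Shape: sphere
Radius r = 10.8 ft
Formula: SA = 4 * pi * r^2
r^2 = 116.64
SA = 4 * pi * 116.64
SA = 466.56 * pi
SA = 1465.74
1465.74 ft^2


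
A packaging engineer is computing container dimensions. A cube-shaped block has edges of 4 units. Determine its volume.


Shape: cube
Side s = 4 units
Formula: V = s^3
V = 4 * 4 * 4
V = 16 * 4
V = 64
64 units^3


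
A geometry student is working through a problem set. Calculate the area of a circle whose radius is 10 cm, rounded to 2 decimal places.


Shape: circle
Radius r = 10 cm
Formula: A = pi * r^2
r^2 = 10^2 = 100
A = pi * 100
A = 314.16
314.16 cm^2


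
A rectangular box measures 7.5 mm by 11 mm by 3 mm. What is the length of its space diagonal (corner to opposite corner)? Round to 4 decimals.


Shape: rectangular box (space diagonal)
l = 7.5 mm, w = 11 mm, h = 3 mm
Visualize: the diagonal of the base, then a right triangle with that diagonal and the height.
Formula: d = sqrt(l^2 + w^2 + h^2)
l^2 + w^2 + h^2 = 56.25 + 121 + 9 = 186.25
d = sqrt(186.25)
d = 13.6473
13.6473 mm


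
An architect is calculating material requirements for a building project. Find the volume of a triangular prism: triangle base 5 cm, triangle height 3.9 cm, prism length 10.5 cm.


Shape: triangular prism
Triangle base = 5 cm, triangle height = 3.9 cm, prism length L = 10.5 cm
Formula: V = (1/2 * b * h_tri) * L
Cross-section area = 0.5 * 5 * 3.9 = 9.75
V = 9.75 * 10.5
V = 102.375
102.375 cm^3


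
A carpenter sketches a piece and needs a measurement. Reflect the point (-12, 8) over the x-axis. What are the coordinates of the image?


Transformation: reflection
Original point: (-12, 8)
Rule for reflection over the x-axis: (x, y) -> (x, -y)
Apply: (-12, 8) -> (-12, -8)
(-12, -8)


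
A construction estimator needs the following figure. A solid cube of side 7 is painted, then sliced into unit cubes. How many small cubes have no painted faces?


Large cube: 7 x 7 x 7, cut into unit cubes.
n = 7, so n - 2 = 5
Unpainted cubes form the interior (n - 2)^3 block.
(n - 2)^3 = 5^3 = 125
125 unit cubes


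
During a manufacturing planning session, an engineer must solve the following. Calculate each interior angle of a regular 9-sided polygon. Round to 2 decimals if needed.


Shape: regular nonagon (9 sides)
Formula: interior angle = (n - 2) * 180 / n
(n - 2) = 7
(n - 2) * 180 = 1260
angle = 1260 / 9
angle = 140
140 degrees


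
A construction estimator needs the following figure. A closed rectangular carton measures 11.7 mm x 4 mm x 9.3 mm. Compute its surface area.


Shape: rectangular prism
l = 11.7 mm, w = 4 mm, h = 9.3 mm
Formula: SA = 2(lw + lh + wh)
lw = 46.8, lh = 108.81, wh = 37.2
lw + lh + wh = 192.81
SA = 2 * 192.81
SA = 385.62
385.62 mm^2


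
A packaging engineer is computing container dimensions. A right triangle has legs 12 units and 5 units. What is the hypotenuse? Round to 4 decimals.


Shape: right triangle
Legs a = 12 units, b = 5 units
Formula: c = sqrt(a^2 + b^2)
a^2 = 144, b^2 = 25
a^2 + b^2 = 169
c = sqrt(169)
c = 13.0
13 units


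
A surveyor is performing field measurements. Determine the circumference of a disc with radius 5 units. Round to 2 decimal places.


Shape: circle
Radius r = 5 units
Formula: C = 2 * pi * r
C = 2 * pi * 5
C = 10 * pi
C = 31.42
31.42 units


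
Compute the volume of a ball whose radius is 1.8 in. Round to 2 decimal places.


Shape: sphere
Radius r = 1.8 in
Formula: V = (4/3) * pi * r^3
r^3 = 5.832
(4/3) * 5.832 = 7.776
V = 7.776 * pi
V = 24.43
24.43 in^3


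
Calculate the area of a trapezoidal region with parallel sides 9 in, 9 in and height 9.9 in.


Shape: trapezoid
Parallel sides a = 9 in, b = 9 in; Height h = 9.9 in
Formula: A = (a + b) * h / 2
a + b = 9 + 9 = 18
A = 18 * 9.9 / 2
A = 178.2 / 2
A = 89.1
89.1 in^2


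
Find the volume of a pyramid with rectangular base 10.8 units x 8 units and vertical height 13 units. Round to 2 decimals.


Shape: rectangular pyramid
Base: 10.8 units x 8 units, Height h = 13 units
Formula: V = (1/3) * base_area * h
base_area = 10.8 * 8 = 86.4
base_area * h = 86.4 * 13 = 1123.2
V = 1123.2 / 3
V = 374.4
374.4 units^3


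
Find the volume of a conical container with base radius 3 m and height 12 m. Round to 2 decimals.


Shape: cone
Radius r = 3 m, Height h = 12 m
Formula: V = (1/3) * pi * r^2 * h
r^2 = 9
pi * r^2 * h = pi * 9 * 12 = 108 * pi
V = 108 * pi / 3
V = 113.1
113.1 m^3


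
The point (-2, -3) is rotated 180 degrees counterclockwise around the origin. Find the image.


Transformation: rotation about the origin
Original point: (-2, -3)
Rule for 180 deg: (x, y) -> (-x, -y)
Apply: (-2, -3) -> (2, 3)
(2, 3)


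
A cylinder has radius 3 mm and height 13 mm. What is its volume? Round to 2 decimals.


Shape: cylinder
Radius r = 3 mm, Height h = 13 mm
Formula: V = pi * r^2 * h
r^2 = 9
V = pi * 9 * 13
V = 117 * pi
V = 367.57
367.57 mm^3


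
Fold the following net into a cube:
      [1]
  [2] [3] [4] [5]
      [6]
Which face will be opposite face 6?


Net: cross layout. Take square 3 as the base (bottom).
Fold the four squares in the horizontal row up around 3: 2 -> left, 4 -> right, 5 wraps to the top.
Fold 1 and 6 up from 3: 1 -> back, 6 -> front.
Opposite pairs are therefore: (1, 6), (2, 4), (3, 5).
Face 6 is opposite face 1.
face 1


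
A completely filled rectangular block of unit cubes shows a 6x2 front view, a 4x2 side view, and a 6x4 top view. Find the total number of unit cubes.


Orthographic views of a solid rectangular block:
Front view 6 x 2 -> length = 6, height = 2
Side view 4 x 2 -> width = 4, height = 2 (consistent)
Top view 6 x 4 -> confirms length = 6, width = 4
The block is 6 x 4 x 2.
Total unit cubes = 6 * 4 * 2 = 48
48 unit cubes


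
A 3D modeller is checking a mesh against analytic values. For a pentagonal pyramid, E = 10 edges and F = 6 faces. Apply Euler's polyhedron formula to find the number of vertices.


Polyhedron: pentagonal pyramid
Euler's formula for convex polyhedra: V - E + F = 2
Given: E = 10 edges and F = 6 faces
Solve for V:
V = 2 + E - F = 2 + 10 - 6 = 6
6 vertices


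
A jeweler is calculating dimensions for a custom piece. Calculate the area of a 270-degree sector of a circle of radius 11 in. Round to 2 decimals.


Shape: circular sector
Radius r = 11 in, Angle = 270 degrees
Formula: A = (angle/360) * pi * r^2
r^2 = 121
Fraction of circle = 270/360
A = (270/360) * pi * 121
A = 90.75 * pi
A = 285.1
285.1 in^2


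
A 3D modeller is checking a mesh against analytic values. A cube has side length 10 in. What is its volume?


Shape: cube
Side s = 10 in
Formula: V = s^3
V = 10 * 10 * 10
V = 100 * 10
V = 1000
1000 in^3


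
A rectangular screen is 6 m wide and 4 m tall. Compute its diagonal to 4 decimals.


Shape: rectangle (diagonal via Pythagoras)
Sides: 6 m and 4 m
Formula: d = sqrt(l^2 + w^2)
l^2 = 36, w^2 = 16
l^2 + w^2 = 52
d = sqrt(52)
d = 7.2111
7.2111 m


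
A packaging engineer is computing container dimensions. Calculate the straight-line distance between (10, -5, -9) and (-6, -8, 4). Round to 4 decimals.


3D distance between two points
P1 = (10, -5, -9), P2 = (-6, -8, 4)
Formula: d = sqrt((x2-x1)^2 + (y2-y1)^2 + (z2-z1)^2)
dx = -6 - 10 = -16
dy = -8 - -5 = -3
dz = 4 - -9 = 13
dx^2 + dy^2 + dz^2 = 256 + 9 + 169 = 434
d = sqrt(434)
d = 20.8327
20.8327 units


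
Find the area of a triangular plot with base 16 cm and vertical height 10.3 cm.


Shape: triangle
Base b = 16 cm, Height h = 10.3 cm
Formula: A = (1/2) * b * h
A = 0.5 * 16 * 10.3
A = 0.5 * 164.8
A = 82.4
82.4 cm^2


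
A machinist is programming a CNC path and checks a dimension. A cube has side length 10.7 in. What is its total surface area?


Shape: cube
Side s = 10.7 in
A cube has 6 square faces.
Formula: SA = 6 * s^2
s^2 = 114.49
SA = 6 * 114.49
SA = 686.94
686.94 in^2


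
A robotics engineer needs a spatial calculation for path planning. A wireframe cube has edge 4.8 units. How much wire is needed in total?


Shape: cube
Side s = 4.8 units
A cube has 12 edges, all equal.
Formula: total edge length = 12 * s
Total = 12 * 4.8
Total = 57.6
57.6 units


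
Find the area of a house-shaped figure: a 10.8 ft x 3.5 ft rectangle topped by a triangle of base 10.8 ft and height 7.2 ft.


Composite shape: rectangle + triangle
Rectangle area = 10.8 * 3.5 = 37.8
Triangle area = 0.5 * 10.8 * 7.2 = 38.88
Total = 37.8 + 38.88
Total = 76.68
76.68 ft^2


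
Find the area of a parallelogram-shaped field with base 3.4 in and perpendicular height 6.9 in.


Shape: parallelogram
Base b = 3.4 in, Height h = 6.9 in
Formula: A = b * h
A = 3.4 * 6.9
A = 23.46
23.46 in^2


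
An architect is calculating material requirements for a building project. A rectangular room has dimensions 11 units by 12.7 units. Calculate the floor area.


Shape: rectangle
Length l = 11 units, Width w = 12.7 units
Formula: A = l * w
A = 11 * 12.7
A = 139.7
139.7 units^2


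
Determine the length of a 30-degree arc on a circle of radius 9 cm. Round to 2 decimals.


Shape: circular arc
Radius r = 9 cm, Angle = 30 degrees
Formula: L = (angle/360) * 2 * pi * r
2 * pi * r = 18 * pi
L = (30/360) * 18 * pi
L = 1.5 * pi
L = 4.71
4.71 cm


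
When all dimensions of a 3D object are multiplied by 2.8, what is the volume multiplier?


Linear scale factor k = 2.8
Rule: under a linear scaling by k, volumes scale by k^3.
k^3 = 2.8 * 2.8 * 2.8
k^3 = 7.84 * 2.8
k^3 = 21.952
Volume scales by a factor of 21.952.
21.952 (dimensionless)


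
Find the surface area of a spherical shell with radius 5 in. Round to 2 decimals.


Shape: sphere
Radius r = 5 in
Formula: SA = 4 * pi * r^2
r^2 = 25
SA = 4 * pi * 25
SA = 100 * pi
SA = 314.16
314.16 in^2


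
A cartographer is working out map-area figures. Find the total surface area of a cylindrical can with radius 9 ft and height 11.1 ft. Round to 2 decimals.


Shape: closed cylinder
Radius r = 9 ft, Height h = 11.1 ft
Formula: SA = 2*pi*r^2 + 2*pi*r*h = 2*pi*r*(r + h)
r + h = 20.1
2 * r * (r + h) = 2 * 9 * 20.1 = 361.8
SA = 361.8 * pi
SA = 1136.63
1136.63 ft^2


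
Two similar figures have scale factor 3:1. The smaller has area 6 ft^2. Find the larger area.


Linear scale factor k = 3
Original area = 6 ft^2
Rule: under a linear scaling by k, areas scale by k^2.
k^2 = 3^2 = 9
New area = 6 * 9
New area = 54
54 ft^2


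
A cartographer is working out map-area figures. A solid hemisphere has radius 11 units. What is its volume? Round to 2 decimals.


Shape: hemisphere (half of a sphere)
Radius r = 11 units
Formula: V = (1/2) * (4/3) * pi * r^3 = (2/3) * pi * r^3
r^3 = 1331
(2/3) * 1331 = 887.333333
V = 887.333333 * pi
V = 2787.64
2787.64 units^3


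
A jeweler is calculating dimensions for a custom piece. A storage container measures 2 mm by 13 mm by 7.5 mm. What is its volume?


Shape: rectangular prism
l = 2 mm, w = 13 mm, h = 7.5 mm
Formula: V = l * w * h
V = 2 * 13 * 7.5
V = 26 * 7.5
V = 195
195 mm^3


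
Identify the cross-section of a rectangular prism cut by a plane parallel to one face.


Solid: rectangular prism
Cutting plane: parallel to one face
Visualize the intersection of the plane with the solid's surface.
The boundary of the cut region is a rectangle.
rectangle


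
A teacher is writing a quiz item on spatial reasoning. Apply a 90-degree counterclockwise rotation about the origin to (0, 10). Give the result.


Transformation: rotation about the origin
Original point: (0, 10)
Rule for 90 deg counterclockwise: (x, y) -> (-y, x)
Apply: (0, 10) -> (-10, 0)
(-10, 0)


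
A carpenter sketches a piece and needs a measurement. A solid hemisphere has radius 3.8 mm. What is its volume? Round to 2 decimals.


Shape: hemisphere (half of a sphere)
Radius r = 3.8 mm
Formula: V = (1/2) * (4/3) * pi * r^3 = (2/3) * pi * r^3
r^3 = 54.872
(2/3) * 54.872 = 36.581333
V = 36.581333 * pi
V = 114.92
114.92 mm^3


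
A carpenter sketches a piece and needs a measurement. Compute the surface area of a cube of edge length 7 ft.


Shape: cube
Side s = 7 ft
A cube has 6 square faces.
Formula: SA = 6 * s^2
s^2 = 49
SA = 6 * 49
SA = 294
294 ft^2


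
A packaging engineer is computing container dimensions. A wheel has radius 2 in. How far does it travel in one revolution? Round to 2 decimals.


Shape: circle
Radius r = 2 in
Formula: C = 2 * pi * r
C = 2 * pi * 2
C = 4 * pi
C = 12.57
12.57 in


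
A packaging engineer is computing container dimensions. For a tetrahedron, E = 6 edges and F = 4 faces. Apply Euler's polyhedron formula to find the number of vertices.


Polyhedron: tetrahedron
Euler's formula for convex polyhedra: V - E + F = 2
Given: E = 6 edges and F = 4 faces
Solve for V:
V = 2 + E - F = 2 + 6 - 4 = 4
4 vertices


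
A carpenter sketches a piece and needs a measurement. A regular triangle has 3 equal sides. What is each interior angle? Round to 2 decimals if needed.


Shape: regular triangle (3 sides)
Formula: interior angle = (n - 2) * 180 / n
(n - 2) = 1
(n - 2) * 180 = 180
angle = 180 / 3
angle = 60
60 degrees


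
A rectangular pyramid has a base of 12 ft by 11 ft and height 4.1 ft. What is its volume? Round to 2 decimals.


Shape: rectangular pyramid
Base: 12 ft x 11 ft, Height h = 4.1 ft
Formula: V = (1/3) * base_area * h
base_area = 12 * 11 = 132
base_area * h = 132 * 4.1 = 541.2
V = 541.2 / 3
V = 180.4
180.4 ft^3


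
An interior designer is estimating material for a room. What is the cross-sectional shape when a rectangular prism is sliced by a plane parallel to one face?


Solid: rectangular prism
Cutting plane: parallel to one face
Visualize the intersection of the plane with the solid's surface.
The boundary of the cut region is a rectangle.
rectangle


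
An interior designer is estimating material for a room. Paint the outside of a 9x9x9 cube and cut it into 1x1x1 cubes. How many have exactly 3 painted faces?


Large cube: 9 x 9 x 9, cut into unit cubes.
Cubes with 3 painted faces are at the corners. A cube always has 8 corners.
Count = 8
8 unit cubes


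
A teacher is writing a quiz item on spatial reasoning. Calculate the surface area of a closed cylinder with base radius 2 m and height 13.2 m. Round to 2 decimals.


Shape: closed cylinder
Radius r = 2 m, Height h = 13.2 m
Formula: SA = 2*pi*r^2 + 2*pi*r*h = 2*pi*r*(r + h)
r + h = 15.2
2 * r * (r + h) = 2 * 2 * 15.2 = 60.8
SA = 60.8 * pi
SA = 191.01
191.01 m^2


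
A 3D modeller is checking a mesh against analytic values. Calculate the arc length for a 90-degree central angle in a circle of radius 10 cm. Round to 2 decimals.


Shape: circular arc
Radius r = 10 cm, Angle = 90 degrees
Formula: L = (angle/360) * 2 * pi * r
2 * pi * r = 20 * pi
L = (90/360) * 20 * pi
L = 5 * pi
L = 15.71
15.71 cm


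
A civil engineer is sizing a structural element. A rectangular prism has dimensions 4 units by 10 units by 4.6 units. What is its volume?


Shape: rectangular prism
l = 4 units, w = 10 units, h = 4.6 units
Formula: V = l * w * h
V = 4 * 10 * 4.6
V = 40 * 4.6
V = 184
184 units^3


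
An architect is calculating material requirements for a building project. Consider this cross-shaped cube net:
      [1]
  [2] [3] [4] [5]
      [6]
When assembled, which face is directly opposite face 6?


Net: cross layout. Take square 3 as the base (bottom).
Fold the four squares in the horizontal row up around 3: 2 -> left, 4 -> right, 5 wraps to the top.
Fold 1 and 6 up from 3: 1 -> back, 6 -> front.
Opposite pairs are therefore: (1, 6), (2, 4), (3, 5).
Face 6 is opposite face 1.
face 1


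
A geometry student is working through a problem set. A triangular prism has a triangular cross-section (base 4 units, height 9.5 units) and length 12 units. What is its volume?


Shape: triangular prism
Triangle base = 4 units, triangle height = 9.5 units, prism length L = 12 units
Formula: V = (1/2 * b * h_tri) * L
Cross-section area = 0.5 * 4 * 9.5 = 19
V = 19 * 12
V = 228
228 units^3


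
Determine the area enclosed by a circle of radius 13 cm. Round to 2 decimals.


Shape: circle
Radius r = 13 cm
Formula: A = pi * r^2
r^2 = 13^2 = 169
A = pi * 169
A = 530.93
530.93 cm^2


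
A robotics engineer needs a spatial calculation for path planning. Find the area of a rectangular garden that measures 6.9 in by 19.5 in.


Shape: rectangle
Length l = 6.9 in, Width w = 19.5 in
Formula: A = l * w
A = 6.9 * 19.5
A = 134.55
134.55 in^2


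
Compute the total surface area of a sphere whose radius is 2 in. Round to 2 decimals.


Shape: sphere
Radius r = 2 in
Formula: SA = 4 * pi * r^2
r^2 = 4
SA = 4 * pi * 4
SA = 16 * pi
SA = 50.27
50.27 in^2


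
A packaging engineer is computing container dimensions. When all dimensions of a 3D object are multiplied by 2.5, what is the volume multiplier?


Linear scale factor k = 2.5
Rule: under a linear scaling by k, volumes scale by k^3.
k^3 = 2.5 * 2.5 * 2.5
k^3 = 6.25 * 2.5
k^3 = 15.625
Volume scales by a factor of 15.625.
15.625 (dimensionless)


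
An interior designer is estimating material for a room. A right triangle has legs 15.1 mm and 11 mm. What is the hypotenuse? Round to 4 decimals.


Shape: right triangle
Legs a = 15.1 mm, b = 11 mm
Formula: c = sqrt(a^2 + b^2)
a^2 = 228.01, b^2 = 121
a^2 + b^2 = 349.01
c = sqrt(349.01)
c = 18.6818
18.6818 mm


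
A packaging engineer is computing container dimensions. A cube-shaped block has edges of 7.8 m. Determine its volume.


Shape: cube
Side s = 7.8 m
Formula: V = s^3
V = 7.8 * 7.8 * 7.8
V = 60.84 * 7.8
V = 474.552
474.552 m^3


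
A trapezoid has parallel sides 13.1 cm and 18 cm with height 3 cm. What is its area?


Shape: trapezoid
Parallel sides a = 13.1 cm, b = 18 cm; Height h = 3 cm
Formula: A = (a + b) * h / 2
a + b = 13.1 + 18 = 31.1
A = 31.1 * 3 / 2
A = 93.3 / 2
A = 46.65
46.65 cm^2


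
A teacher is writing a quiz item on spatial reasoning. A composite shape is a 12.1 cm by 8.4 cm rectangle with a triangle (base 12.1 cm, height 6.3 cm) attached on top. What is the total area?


Composite shape: rectangle + triangle
Rectangle area = 12.1 * 8.4 = 101.64
Triangle area = 0.5 * 12.1 * 6.3 = 38.115
Total = 101.64 + 38.115
Total = 139.755
139.755 cm^2


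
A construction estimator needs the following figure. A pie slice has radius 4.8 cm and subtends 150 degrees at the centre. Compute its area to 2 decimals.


Shape: circular sector
Radius r = 4.8 cm, Angle = 150 degrees
Formula: A = (angle/360) * pi * r^2
r^2 = 23.04
Fraction of circle = 150/360
A = (150/360) * pi * 23.04
A = 9.6 * pi
A = 30.16
30.16 cm^2


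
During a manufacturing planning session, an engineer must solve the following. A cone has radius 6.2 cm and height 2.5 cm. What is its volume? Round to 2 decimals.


Shape: cone
Radius r = 6.2 cm, Height h = 2.5 cm
Formula: V = (1/3) * pi * r^2 * h
r^2 = 38.44
pi * r^2 * h = pi * 38.44 * 2.5 = 96.1 * pi
V = 96.1 * pi / 3
V = 100.64
100.64 cm^3


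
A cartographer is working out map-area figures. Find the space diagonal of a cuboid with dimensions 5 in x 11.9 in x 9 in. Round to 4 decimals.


Shape: rectangular box (space diagonal)
l = 5 in, w = 11.9 in, h = 9 in
Visualize: the diagonal of the base, then a right triangle with that diagonal and the height.
Formula: d = sqrt(l^2 + w^2 + h^2)
l^2 + w^2 + h^2 = 25 + 141.61 + 81 = 247.61
d = sqrt(247.61)
d = 15.7356
15.7356 in


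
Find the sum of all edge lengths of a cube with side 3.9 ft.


Shape: cube
Side s = 3.9 ft
A cube has 12 edges, all equal.
Formula: total edge length = 12 * s
Total = 12 * 3.9
Total = 46.8
46.8 ft


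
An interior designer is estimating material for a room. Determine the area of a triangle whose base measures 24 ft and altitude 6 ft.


Shape: triangle
Base b = 24 ft, Height h = 6 ft
Formula: A = (1/2) * b * h
A = 0.5 * 24 * 6
A = 0.5 * 144
A = 72
72 ft^2


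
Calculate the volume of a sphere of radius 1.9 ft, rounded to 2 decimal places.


Shape: sphere
Radius r = 1.9 ft
Formula: V = (4/3) * pi * r^3
r^3 = 6.859
(4/3) * 6.859 = 9.145333
V = 9.145333 * pi
V = 28.73
28.73 ft^3


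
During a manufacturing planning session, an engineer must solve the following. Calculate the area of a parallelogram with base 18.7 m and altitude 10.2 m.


Shape: parallelogram
Base b = 18.7 m, Height h = 10.2 m
Formula: A = b * h
A = 18.7 * 10.2
A = 190.74
190.74 m^2


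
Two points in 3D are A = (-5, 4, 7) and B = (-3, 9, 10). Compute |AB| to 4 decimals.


3D distance between two points
P1 = (-5, 4, 7), P2 = (-3, 9, 10)
Formula: d = sqrt((x2-x1)^2 + (y2-y1)^2 + (z2-z1)^2)
dx = -3 - -5 = 2
dy = 9 - 4 = 5
dz = 10 - 7 = 3
dx^2 + dy^2 + dz^2 = 4 + 25 + 9 = 38
d = sqrt(38)
d = 6.1644
6.1644 units


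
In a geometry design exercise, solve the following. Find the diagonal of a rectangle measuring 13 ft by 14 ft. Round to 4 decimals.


Shape: rectangle (diagonal via Pythagoras)
Sides: 13 ft and 14 ft
Formula: d = sqrt(l^2 + w^2)
l^2 = 169, w^2 = 196
l^2 + w^2 = 365
d = sqrt(365)
d = 19.105
19.105 ft


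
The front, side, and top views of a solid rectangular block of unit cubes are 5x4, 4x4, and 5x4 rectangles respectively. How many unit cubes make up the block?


Orthographic views of a solid rectangular block:
Front view 5 x 4 -> length = 5, height = 4
Side view 4 x 4 -> width = 4, height = 4 (consistent)
Top view 5 x 4 -> confirms length = 5, width = 4
The block is 5 x 4 x 4.
Total unit cubes = 5 * 4 * 4 = 80
80 unit cubes


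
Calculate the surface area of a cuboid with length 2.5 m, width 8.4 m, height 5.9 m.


Shape: rectangular prism
l = 2.5 m, w = 8.4 m, h = 5.9 m
Formula: SA = 2(lw + lh + wh)
lw = 21, lh = 14.75, wh = 49.56
lw + lh + wh = 85.31
SA = 2 * 85.31
SA = 170.62
170.62 m^2


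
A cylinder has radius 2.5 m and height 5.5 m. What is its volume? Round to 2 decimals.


Shape: cylinder
Radius r = 2.5 m, Height h = 5.5 m
Formula: V = pi * r^2 * h
r^2 = 6.25
V = pi * 6.25 * 5.5
V = 34.375 * pi
V = 107.99
107.99 m^3


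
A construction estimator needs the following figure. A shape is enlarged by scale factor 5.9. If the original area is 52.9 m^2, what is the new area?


Linear scale factor k = 5.9
Original area = 52.9 m^2
Rule: under a linear scaling by k, areas scale by k^2.
k^2 = 5.9^2 = 34.81
New area = 52.9 * 34.81
New area = 1841.449
1841.449 m^2


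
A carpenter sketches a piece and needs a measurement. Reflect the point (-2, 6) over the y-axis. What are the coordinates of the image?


Transformation: reflection
Original point: (-2, 6)
Rule for reflection over the y-axis: (x, y) -> (-x, y)
Apply: (-2, 6) -> (2, 6)
(2, 6)


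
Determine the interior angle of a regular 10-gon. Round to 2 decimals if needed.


Shape: regular decagon (10 sides)
Formula: interior angle = (n - 2) * 180 / n
(n - 2) = 8
(n - 2) * 180 = 1440
angle = 1440 / 10
angle = 144
144 degrees


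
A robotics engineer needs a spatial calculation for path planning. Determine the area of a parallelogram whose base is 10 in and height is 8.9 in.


Shape: parallelogram
Base b = 10 in, Height h = 8.9 in
Formula: A = b * h
A = 10 * 8.9
A = 89
89 in^2


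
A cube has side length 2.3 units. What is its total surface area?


Shape: cube
Side s = 2.3 units
A cube has 6 square faces.
Formula: SA = 6 * s^2
s^2 = 5.29
SA = 6 * 5.29
SA = 31.74
31.74 units^2


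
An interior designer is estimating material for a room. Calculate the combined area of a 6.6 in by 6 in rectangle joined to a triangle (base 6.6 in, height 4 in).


Composite shape: rectangle + triangle
Rectangle area = 6.6 * 6 = 39.6
Triangle area = 0.5 * 6.6 * 4 = 13.2
Total = 39.6 + 13.2
Total = 52.8
52.8 in^2


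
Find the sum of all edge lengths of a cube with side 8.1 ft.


Shape: cube
Side s = 8.1 ft
A cube has 12 edges, all equal.
Formula: total edge length = 12 * s
Total = 12 * 8.1
Total = 97.2
97.2 ft


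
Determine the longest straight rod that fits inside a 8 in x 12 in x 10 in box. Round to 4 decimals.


Shape: rectangular box (space diagonal)
l = 8 in, w = 12 in, h = 10 in
Visualize: the diagonal of the base, then a right triangle with that diagonal and the height.
Formula: d = sqrt(l^2 + w^2 + h^2)
l^2 + w^2 + h^2 = 64 + 144 + 100 = 308
d = sqrt(308)
d = 17.5499
17.5499 in


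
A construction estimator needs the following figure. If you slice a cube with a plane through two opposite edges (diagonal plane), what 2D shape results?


Solid: cube
Cutting plane: through two opposite edges (diagonal plane)
Visualize the intersection of the plane with the solid's surface.
The boundary of the cut region is a rectangle.
rectangle


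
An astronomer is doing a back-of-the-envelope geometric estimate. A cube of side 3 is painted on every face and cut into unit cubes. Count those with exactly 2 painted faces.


Large cube: 3 x 3 x 3, cut into unit cubes.
n = 3, so n - 2 = 1
Cubes with 2 painted faces lie along the edges, excluding corners.
A cube has 12 edges; each contributes (n - 2) = 1 such cubes.
Count = 12 * 1 = 12
12 unit cubes


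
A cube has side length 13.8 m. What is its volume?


Shape: cube
Side s = 13.8 m
Formula: V = s^3
V = 13.8 * 13.8 * 13.8
V = 190.44 * 13.8
V = 2628.072
2628.072 m^3


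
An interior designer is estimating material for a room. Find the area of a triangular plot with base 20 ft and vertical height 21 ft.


Shape: triangle
Base b = 20 ft, Height h = 21 ft
Formula: A = (1/2) * b * h
A = 0.5 * 20 * 21
A = 0.5 * 420
A = 210
210 ft^2


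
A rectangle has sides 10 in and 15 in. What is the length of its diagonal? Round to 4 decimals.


Shape: rectangle (diagonal via Pythagoras)
Sides: 10 in and 15 in
Formula: d = sqrt(l^2 + w^2)
l^2 = 100, w^2 = 225
l^2 + w^2 = 325
d = sqrt(325)
d = 18.0278
18.0278 in


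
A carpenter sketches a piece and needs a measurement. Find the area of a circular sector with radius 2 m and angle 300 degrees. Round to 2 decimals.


Shape: circular sector
Radius r = 2 m, Angle = 300 degrees
Formula: A = (angle/360) * pi * r^2
r^2 = 4
Fraction of circle = 300/360
A = (300/360) * pi * 4
A = 3.333333 * pi
A = 10.47
10.47 m^2


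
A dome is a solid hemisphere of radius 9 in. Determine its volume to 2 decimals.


Shape: hemisphere (half of a sphere)
Radius r = 9 in
Formula: V = (1/2) * (4/3) * pi * r^3 = (2/3) * pi * r^3
r^3 = 729
(2/3) * 729 = 486
V = 486 * pi
V = 1526.81
1526.81 in^3


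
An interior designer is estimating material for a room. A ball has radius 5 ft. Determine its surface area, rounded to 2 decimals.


Shape: sphere
Radius r = 5 ft
Formula: SA = 4 * pi * r^2
r^2 = 25
SA = 4 * pi * 25
SA = 100 * pi
SA = 314.16
314.16 ft^2


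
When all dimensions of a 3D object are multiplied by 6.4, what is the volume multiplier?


Linear scale factor k = 6.4
Rule: under a linear scaling by k, volumes scale by k^3.
k^3 = 6.4 * 6.4 * 6.4
k^3 = 40.96 * 6.4
k^3 = 262.144
Volume scales by a factor of 262.144.
262.144 (dimensionless)


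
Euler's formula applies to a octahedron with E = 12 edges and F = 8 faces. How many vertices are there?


Polyhedron: octahedron
Euler's formula for convex polyhedra: V - E + F = 2
Given: E = 12 edges and F = 8 faces
Solve for V:
V = 2 + E - F = 2 + 12 - 8 = 6
6 vertices


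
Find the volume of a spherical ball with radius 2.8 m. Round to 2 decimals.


Shape: sphere
Radius r = 2.8 m
Formula: V = (4/3) * pi * r^3
r^3 = 21.952
(4/3) * 21.952 = 29.269333
V = 29.269333 * pi
V = 91.95
91.95 m^3


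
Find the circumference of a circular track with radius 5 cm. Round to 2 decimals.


Shape: circle
Radius r = 5 cm
Formula: C = 2 * pi * r
C = 2 * pi * 5
C = 10 * pi
C = 31.42
31.42 cm


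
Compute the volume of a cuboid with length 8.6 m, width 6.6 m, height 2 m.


Shape: rectangular prism
l = 8.6 m, w = 6.6 m, h = 2 m
Formula: V = l * w * h
V = 8.6 * 6.6 * 2
V = 56.76 * 2
V = 113.52
113.52 m^3


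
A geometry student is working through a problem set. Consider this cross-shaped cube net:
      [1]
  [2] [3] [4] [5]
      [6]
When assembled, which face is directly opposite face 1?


Net: cross layout. Take square 3 as the base (bottom).
Fold the four squares in the horizontal row up around 3: 2 -> left, 4 -> right, 5 wraps to the top.
Fold 1 and 6 up from 3: 1 -> back, 6 -> front.
Opposite pairs are therefore: (1, 6), (2, 4), (3, 5).
Face 1 is opposite face 6.
face 6


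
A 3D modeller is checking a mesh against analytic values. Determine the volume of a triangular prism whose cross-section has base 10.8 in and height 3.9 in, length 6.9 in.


Shape: triangular prism
Triangle base = 10.8 in, triangle height = 3.9 in, prism length L = 6.9 in
Formula: V = (1/2 * b * h_tri) * L
Cross-section area = 0.5 * 10.8 * 3.9 = 21.06
V = 21.06 * 6.9
V = 145.314
145.314 in^3


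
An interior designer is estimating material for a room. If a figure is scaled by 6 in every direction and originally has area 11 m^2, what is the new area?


Linear scale factor k = 6
Original area = 11 m^2
Rule: under a linear scaling by k, areas scale by k^2.
k^2 = 6^2 = 36
New area = 11 * 36
New area = 396
396 m^2


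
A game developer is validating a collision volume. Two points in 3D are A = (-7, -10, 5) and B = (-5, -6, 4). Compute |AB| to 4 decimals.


3D distance between two points
P1 = (-7, -10, 5), P2 = (-5, -6, 4)
Formula: d = sqrt((x2-x1)^2 + (y2-y1)^2 + (z2-z1)^2)
dx = -5 - -7 = 2
dy = -6 - -10 = 4
dz = 4 - 5 = -1
dx^2 + dy^2 + dz^2 = 4 + 16 + 1 = 21
d = sqrt(21)
d = 4.5826
4.5826 units


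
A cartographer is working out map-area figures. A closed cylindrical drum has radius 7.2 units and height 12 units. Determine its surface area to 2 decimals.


Shape: closed cylinder
Radius r = 7.2 units, Height h = 12 units
Formula: SA = 2*pi*r^2 + 2*pi*r*h = 2*pi*r*(r + h)
r + h = 19.2
2 * r * (r + h) = 2 * 7.2 * 19.2 = 276.48
SA = 276.48 * pi
SA = 868.59
868.59 units^2


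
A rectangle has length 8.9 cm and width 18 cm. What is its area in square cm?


Shape: rectangle
Length l = 8.9 cm, Width w = 18 cm
Formula: A = l * w
A = 8.9 * 18
A = 160.2
160.2 cm^2


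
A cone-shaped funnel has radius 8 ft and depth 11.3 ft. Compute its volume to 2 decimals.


Shape: cone
Radius r = 8 ft, Height h = 11.3 ft
Formula: V = (1/3) * pi * r^2 * h
r^2 = 64
pi * r^2 * h = pi * 64 * 11.3 = 723.2 * pi
V = 723.2 * pi / 3
V = 757.33
757.33 ft^3


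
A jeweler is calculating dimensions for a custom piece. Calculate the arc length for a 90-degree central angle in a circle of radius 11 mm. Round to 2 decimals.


Shape: circular arc
Radius r = 11 mm, Angle = 90 degrees
Formula: L = (angle/360) * 2 * pi * r
2 * pi * r = 22 * pi
L = (90/360) * 22 * pi
L = 5.5 * pi
L = 17.28
17.28 mm


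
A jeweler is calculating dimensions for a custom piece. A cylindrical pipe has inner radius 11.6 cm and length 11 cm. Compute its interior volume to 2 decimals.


Shape: cylinder
Radius r = 11.6 cm, Height h = 11 cm
Formula: V = pi * r^2 * h
r^2 = 134.56
V = pi * 134.56 * 11
V = 1480.16 * pi
V = 4650.06
4650.06 cm^3


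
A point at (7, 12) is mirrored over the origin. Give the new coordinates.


Transformation: reflection
Original point: (7, 12)
Rule for reflection through the origin: (x, y) -> (-x, -y)
Apply: (7, 12) -> (-7, -12)
(-7, -12)


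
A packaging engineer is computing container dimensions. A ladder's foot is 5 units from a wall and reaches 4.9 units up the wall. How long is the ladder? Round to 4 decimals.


Shape: right triangle
Legs a = 5 units, b = 4.9 units
Formula: c = sqrt(a^2 + b^2)
a^2 = 25, b^2 = 24.01
a^2 + b^2 = 49.01
c = sqrt(49.01)
c = 7.0007
7.0007 units


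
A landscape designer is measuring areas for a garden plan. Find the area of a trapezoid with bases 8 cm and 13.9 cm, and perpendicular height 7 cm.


Shape: trapezoid
Parallel sides a = 8 cm, b = 13.9 cm; Height h = 7 cm
Formula: A = (a + b) * h / 2
a + b = 8 + 13.9 = 21.9
A = 21.9 * 7 / 2
A = 153.3 / 2
A = 76.65
76.65 cm^2


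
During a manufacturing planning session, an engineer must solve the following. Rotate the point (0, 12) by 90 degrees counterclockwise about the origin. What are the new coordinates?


Transformation: rotation about the origin
Original point: (0, 12)
Rule for 90 deg counterclockwise: (x, y) -> (-y, x)
Apply: (0, 12) -> (-12, 0)
(-12, 0)


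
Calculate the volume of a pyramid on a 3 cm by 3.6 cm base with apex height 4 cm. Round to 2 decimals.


Shape: rectangular pyramid
Base: 3 cm x 3.6 cm, Height h = 4 cm
Formula: V = (1/3) * base_area * h
base_area = 3 * 3.6 = 10.8
base_area * h = 10.8 * 4 = 43.2
V = 43.2 / 3
V = 14.4
14.4 cm^3


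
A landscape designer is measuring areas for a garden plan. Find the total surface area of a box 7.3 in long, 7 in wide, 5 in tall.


Shape: rectangular prism
l = 7.3 in, w = 7 in, h = 5 in
Formula: SA = 2(lw + lh + wh)
lw = 51.1, lh = 36.5, wh = 35
lw + lh + wh = 122.6
SA = 2 * 122.6
SA = 245.2
245.2 in^2
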